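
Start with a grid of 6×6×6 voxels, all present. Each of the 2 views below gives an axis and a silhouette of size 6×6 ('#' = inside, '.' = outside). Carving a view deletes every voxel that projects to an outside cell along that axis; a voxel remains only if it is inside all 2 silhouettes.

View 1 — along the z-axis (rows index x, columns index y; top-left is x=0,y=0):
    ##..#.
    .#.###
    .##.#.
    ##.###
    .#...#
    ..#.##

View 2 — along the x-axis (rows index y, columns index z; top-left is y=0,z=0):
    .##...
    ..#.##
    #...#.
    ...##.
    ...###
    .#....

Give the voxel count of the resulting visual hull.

before carving: 216 voxels (6×6×6)
V1 z: intersect with XY mask (20 set) -- 120 left
V2 x: intersect with YZ mask (13 set) -- 46 left

46 voxels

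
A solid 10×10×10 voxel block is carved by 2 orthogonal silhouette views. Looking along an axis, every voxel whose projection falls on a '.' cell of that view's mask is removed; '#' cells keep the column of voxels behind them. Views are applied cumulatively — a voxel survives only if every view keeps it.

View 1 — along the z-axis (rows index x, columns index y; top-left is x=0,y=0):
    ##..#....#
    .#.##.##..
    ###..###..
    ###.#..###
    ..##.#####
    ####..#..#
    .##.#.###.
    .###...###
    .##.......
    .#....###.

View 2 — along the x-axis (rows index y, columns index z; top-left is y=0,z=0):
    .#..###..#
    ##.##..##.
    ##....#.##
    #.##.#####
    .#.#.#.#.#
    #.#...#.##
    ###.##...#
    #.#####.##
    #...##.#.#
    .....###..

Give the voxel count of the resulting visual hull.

initial block: 10^3 = 1000
  1. axis=2 (XY plane), |mask|=53  ⇒  voxels=530
  2. axis=0 (YZ plane), |mask|=56  ⇒  voxels=303

voxel count = 303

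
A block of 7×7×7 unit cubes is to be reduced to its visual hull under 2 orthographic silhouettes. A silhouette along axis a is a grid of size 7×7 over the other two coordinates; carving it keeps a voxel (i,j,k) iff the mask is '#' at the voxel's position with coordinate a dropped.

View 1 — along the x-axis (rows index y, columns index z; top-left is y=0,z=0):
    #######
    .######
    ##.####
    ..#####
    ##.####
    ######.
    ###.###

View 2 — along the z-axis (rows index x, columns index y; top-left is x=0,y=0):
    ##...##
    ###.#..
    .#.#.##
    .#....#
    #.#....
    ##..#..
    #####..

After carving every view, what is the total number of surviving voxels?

|visual hull| = 147

start: 7×7×7 = 343 voxels
step 1: project along x, AND mask (42/49) → |grid| = 294
step 2: project along z, AND mask (24/49) → |grid| = 147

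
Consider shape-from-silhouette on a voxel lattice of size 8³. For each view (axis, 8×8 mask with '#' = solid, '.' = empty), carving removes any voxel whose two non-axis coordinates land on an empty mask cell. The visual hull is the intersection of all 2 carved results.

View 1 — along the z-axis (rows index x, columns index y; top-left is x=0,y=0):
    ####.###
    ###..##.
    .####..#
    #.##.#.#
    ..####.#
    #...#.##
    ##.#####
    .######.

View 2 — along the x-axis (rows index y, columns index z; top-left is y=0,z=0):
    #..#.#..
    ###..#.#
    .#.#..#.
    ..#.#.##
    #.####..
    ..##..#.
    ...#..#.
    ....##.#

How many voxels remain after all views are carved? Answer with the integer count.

start: 8×8×8 = 512 voxels
V1 z: intersect with XY mask (44 set) -- 352 left
V2 x: intersect with YZ mask (28 set) -- 153 left

remaining voxels: 153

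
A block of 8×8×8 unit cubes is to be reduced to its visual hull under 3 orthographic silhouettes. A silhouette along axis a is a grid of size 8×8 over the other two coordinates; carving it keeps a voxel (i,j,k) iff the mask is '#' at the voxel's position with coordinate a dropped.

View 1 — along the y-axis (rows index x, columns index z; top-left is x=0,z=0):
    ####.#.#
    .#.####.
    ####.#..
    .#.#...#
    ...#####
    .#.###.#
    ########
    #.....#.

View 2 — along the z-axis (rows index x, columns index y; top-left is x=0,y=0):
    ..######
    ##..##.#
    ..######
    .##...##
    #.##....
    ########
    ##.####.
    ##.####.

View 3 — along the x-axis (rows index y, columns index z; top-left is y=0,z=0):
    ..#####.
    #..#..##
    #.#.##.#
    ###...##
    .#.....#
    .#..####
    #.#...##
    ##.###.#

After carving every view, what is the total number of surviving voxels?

before carving: 512 voxels (8×8×8)
after view 1 [y-axis, 39 of 64 cells solid] → remaining = 312
after view 2 [z-axis, 44 of 64 cells solid] → remaining = 218
after view 3 [x-axis, 36 of 64 cells solid] → remaining = 122

|visual hull| = 122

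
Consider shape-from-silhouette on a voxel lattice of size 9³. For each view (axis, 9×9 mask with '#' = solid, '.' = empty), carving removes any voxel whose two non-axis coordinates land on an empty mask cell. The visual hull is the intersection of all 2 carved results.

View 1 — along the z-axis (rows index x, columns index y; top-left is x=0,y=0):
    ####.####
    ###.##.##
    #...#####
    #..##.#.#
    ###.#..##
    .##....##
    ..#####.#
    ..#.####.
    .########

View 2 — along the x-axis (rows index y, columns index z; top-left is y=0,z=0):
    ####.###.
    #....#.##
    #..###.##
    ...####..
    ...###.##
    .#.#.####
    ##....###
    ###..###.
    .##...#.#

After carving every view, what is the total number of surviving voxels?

start: 9×9×9 = 729 voxels
V1 z: intersect with XY mask (55 set) -- 495 left
V2 x: intersect with YZ mask (47 set) -- 288 left

voxel count = 288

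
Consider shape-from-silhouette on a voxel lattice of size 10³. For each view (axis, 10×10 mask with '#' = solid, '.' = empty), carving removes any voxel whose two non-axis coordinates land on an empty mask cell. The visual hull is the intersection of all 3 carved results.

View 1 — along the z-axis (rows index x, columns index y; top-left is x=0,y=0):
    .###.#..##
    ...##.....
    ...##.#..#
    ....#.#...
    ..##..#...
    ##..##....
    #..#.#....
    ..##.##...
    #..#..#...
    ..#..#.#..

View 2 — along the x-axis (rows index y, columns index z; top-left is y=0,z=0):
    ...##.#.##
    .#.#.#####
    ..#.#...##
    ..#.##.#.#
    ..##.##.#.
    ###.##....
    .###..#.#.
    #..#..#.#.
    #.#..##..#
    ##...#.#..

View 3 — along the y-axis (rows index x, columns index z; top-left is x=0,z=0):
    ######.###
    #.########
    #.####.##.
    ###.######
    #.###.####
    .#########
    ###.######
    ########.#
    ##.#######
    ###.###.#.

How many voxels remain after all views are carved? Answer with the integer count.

voxel count = 148

full grid |V| = 1000
after view 1 [z-axis, 34 of 100 cells solid] → remaining = 340
after view 2 [x-axis, 49 of 100 cells solid] → remaining = 167
after view 3 [y-axis, 85 of 100 cells solid] → remaining = 148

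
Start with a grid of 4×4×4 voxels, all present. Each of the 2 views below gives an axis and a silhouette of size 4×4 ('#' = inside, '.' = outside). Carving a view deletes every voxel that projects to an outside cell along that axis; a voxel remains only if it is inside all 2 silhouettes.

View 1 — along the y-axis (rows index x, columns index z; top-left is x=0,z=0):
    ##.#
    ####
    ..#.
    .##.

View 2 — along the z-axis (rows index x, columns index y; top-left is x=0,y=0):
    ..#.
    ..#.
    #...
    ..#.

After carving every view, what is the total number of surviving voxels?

full grid |V| = 64
carve view 1 (along y, XZ-mask fill 10/16): 40 voxels remain
carve view 2 (along z, XY-mask fill 4/16): 10 voxels remain

|visual hull| = 10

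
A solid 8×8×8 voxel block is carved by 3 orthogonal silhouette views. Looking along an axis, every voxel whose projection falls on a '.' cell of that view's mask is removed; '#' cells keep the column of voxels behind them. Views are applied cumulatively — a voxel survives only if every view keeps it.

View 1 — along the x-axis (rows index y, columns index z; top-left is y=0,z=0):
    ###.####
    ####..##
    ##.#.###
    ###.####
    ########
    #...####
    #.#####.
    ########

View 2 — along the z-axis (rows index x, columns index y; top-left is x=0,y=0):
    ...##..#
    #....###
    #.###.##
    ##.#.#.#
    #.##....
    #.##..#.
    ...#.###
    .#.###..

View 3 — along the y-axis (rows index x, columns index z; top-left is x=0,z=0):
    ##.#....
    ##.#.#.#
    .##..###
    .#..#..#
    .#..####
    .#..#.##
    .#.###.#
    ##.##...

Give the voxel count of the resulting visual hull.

start: 8×8×8 = 512 voxels
V1 x: intersect with YZ mask (53 set) -- 424 left
V2 z: intersect with XY mask (33 set) -- 222 left
V3 y: intersect with XZ mask (34 set) -- 117 left

|visual hull| = 117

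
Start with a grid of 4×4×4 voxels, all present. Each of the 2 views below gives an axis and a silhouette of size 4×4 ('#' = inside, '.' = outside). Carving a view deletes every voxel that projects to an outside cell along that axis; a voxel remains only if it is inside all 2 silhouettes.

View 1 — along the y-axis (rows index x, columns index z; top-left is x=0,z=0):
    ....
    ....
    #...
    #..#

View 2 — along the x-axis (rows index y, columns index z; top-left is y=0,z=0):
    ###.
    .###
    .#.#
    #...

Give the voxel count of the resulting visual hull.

|visual hull| = 6

full grid |V| = 64
step 1: project along y, AND mask (3/16) → |grid| = 12
step 2: project along x, AND mask (9/16) → |grid| = 6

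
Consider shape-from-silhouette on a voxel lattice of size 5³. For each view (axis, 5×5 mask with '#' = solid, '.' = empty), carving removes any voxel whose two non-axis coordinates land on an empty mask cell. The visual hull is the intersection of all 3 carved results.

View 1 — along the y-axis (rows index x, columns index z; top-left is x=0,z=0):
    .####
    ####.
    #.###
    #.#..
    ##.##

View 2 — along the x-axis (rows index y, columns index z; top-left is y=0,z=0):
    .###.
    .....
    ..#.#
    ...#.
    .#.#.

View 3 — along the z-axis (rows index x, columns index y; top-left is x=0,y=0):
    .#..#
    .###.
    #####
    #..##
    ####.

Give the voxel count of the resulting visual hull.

initial block: 5^3 = 125
V1 y: intersect with XZ mask (18 set) -- 90 left
V2 x: intersect with YZ mask (8 set) -- 29 left
V3 z: intersect with XY mask (17 set) -- 15 left

|visual hull| = 15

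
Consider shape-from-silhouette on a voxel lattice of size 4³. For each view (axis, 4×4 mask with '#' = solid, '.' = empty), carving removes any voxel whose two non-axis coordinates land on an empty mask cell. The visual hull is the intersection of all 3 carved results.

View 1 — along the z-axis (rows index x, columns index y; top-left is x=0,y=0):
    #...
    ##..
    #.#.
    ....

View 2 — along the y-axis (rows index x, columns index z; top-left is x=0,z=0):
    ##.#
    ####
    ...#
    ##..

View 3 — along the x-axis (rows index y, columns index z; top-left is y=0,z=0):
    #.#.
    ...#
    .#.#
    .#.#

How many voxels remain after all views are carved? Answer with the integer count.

full grid |V| = 64
  1. axis=2 (XY plane), |mask|=5  ⇒  voxels=20
  2. axis=1 (XZ plane), |mask|=10  ⇒  voxels=13
  3. axis=0 (YZ plane), |mask|=7  ⇒  voxels=5

5 voxels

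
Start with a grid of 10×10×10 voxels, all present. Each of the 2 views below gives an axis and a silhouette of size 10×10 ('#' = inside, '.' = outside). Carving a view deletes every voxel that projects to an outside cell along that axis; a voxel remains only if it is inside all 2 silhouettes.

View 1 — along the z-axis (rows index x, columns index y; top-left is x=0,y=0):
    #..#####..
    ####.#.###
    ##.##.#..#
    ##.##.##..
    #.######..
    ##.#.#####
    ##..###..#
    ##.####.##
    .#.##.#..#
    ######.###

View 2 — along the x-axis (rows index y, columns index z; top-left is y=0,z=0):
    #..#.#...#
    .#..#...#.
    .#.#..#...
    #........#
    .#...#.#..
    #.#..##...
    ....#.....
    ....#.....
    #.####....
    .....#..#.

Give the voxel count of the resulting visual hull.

187 voxels

initial block: 10^3 = 1000
step 1: project along z, AND mask (69/100) → |grid| = 690
step 2: project along x, AND mask (28/100) → |grid| = 187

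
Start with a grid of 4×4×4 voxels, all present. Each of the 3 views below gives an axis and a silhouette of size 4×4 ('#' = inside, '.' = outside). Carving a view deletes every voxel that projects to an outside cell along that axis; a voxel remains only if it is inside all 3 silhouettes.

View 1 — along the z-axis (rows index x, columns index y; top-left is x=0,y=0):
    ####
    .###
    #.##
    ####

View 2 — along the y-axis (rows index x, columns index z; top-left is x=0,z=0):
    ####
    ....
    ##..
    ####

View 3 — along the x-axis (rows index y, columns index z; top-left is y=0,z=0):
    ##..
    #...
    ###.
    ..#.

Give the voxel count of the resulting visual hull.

full grid |V| = 64
carve view 1 (along z, XY-mask fill 14/16): 56 voxels remain
carve view 2 (along y, XZ-mask fill 10/16): 38 voxels remain
carve view 3 (along x, YZ-mask fill 7/16): 18 voxels remain

18 voxels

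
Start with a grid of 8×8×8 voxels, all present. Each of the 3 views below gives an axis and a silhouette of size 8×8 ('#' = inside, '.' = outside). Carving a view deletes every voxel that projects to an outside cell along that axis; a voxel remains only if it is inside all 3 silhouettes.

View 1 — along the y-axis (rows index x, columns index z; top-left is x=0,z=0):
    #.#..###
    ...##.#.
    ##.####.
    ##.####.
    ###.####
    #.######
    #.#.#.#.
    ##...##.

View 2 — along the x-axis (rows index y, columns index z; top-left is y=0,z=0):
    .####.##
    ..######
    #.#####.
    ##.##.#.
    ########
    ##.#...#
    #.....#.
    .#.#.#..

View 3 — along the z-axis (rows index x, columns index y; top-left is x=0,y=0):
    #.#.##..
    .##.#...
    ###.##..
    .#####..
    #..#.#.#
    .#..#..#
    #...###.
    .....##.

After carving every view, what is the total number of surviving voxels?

voxel count = 111

initial block: 8^3 = 512
after view 1 [y-axis, 42 of 64 cells solid] → remaining = 336
after view 2 [x-axis, 40 of 64 cells solid] → remaining = 213
after view 3 [z-axis, 30 of 64 cells solid] → remaining = 111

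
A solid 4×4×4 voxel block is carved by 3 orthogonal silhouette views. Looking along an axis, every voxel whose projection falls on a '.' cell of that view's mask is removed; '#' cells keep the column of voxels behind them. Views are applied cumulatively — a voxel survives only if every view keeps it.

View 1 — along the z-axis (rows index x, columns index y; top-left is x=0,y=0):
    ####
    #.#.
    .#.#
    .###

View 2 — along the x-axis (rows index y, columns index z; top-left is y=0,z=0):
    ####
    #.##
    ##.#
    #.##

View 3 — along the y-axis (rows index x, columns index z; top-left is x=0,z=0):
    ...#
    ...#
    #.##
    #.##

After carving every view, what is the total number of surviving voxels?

before carving: 64 voxels (4×4×4)
after view 1 [z-axis, 11 of 16 cells solid] → remaining = 44
after view 2 [x-axis, 13 of 16 cells solid] → remaining = 35
after view 3 [y-axis, 8 of 16 cells solid] → remaining = 20

voxel count = 20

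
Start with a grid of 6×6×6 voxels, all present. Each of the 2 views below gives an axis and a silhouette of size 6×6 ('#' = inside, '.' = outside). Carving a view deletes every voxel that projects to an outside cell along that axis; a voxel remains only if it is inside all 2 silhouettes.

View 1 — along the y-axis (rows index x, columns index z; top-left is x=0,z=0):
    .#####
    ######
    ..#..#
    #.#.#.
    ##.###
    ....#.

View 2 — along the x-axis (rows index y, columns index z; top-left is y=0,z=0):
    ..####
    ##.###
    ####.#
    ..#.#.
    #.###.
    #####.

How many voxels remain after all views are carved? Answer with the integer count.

start: 6×6×6 = 216 voxels
V1 y: intersect with XZ mask (22 set) -- 132 left
V2 x: intersect with YZ mask (25 set) -- 93 left

|visual hull| = 93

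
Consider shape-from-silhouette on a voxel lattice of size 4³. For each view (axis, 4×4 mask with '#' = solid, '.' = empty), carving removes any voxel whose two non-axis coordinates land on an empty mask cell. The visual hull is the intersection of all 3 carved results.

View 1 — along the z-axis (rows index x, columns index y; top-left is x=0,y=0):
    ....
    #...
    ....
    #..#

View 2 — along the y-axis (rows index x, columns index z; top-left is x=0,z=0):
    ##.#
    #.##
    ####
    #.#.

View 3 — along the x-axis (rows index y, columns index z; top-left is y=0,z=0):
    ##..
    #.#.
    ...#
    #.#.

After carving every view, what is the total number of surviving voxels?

start: 4×4×4 = 64 voxels
step 1: project along z, AND mask (3/16) → |grid| = 12
step 2: project along y, AND mask (12/16) → |grid| = 7
step 3: project along x, AND mask (7/16) → |grid| = 4

|visual hull| = 4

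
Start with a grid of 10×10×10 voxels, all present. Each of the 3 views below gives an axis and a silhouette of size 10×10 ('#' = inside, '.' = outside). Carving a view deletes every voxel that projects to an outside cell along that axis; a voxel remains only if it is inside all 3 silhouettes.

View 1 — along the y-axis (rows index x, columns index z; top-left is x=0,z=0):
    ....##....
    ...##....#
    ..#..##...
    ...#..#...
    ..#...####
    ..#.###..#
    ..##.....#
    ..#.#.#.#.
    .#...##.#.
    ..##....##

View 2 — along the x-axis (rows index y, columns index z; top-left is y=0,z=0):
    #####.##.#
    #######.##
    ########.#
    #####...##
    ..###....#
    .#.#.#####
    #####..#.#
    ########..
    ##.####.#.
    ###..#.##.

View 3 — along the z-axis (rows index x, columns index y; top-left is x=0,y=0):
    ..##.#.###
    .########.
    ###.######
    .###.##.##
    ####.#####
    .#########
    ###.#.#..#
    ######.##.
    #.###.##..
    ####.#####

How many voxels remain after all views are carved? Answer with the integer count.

full grid |V| = 1000
carve view 1 (along y, XZ-mask fill 35/100): 350 voxels remain
carve view 2 (along x, YZ-mask fill 72/100): 246 voxels remain
carve view 3 (along z, XY-mask fill 77/100): 196 voxels remain

196 voxels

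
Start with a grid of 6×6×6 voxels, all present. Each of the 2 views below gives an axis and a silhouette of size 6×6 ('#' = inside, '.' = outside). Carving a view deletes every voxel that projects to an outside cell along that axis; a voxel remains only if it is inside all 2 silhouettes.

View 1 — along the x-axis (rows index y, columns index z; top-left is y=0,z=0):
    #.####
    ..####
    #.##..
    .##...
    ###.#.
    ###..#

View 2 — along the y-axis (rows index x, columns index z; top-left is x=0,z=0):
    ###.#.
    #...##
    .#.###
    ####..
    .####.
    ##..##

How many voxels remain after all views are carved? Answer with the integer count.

start: 6×6×6 = 216 voxels
[1] x-view keeps 22 columns → grid now 132
[2] y-view keeps 23 columns → grid now 82

remaining voxels: 82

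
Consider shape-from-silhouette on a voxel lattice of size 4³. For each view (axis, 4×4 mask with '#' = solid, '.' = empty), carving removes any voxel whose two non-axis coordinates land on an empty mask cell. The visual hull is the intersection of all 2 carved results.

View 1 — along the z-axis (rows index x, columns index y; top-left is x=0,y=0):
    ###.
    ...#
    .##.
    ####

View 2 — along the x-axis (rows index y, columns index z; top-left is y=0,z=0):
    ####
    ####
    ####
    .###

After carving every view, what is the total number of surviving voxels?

full grid |V| = 64
V1 z: intersect with XY mask (10 set) -- 40 left
V2 x: intersect with YZ mask (15 set) -- 38 left

voxel count = 38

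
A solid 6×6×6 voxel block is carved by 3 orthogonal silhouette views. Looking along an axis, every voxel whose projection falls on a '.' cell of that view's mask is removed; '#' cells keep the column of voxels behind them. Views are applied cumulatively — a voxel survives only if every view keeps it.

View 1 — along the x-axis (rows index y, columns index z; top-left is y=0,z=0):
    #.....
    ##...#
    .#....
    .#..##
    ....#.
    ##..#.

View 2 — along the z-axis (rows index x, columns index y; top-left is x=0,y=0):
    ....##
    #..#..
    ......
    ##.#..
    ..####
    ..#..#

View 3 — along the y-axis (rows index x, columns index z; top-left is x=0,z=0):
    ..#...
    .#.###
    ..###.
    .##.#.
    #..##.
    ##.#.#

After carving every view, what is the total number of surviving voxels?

start: 6×6×6 = 216 voxels
carve view 1 (along x, YZ-mask fill 12/36): 72 voxels remain
carve view 2 (along z, XY-mask fill 13/36): 27 voxels remain
carve view 3 (along y, XZ-mask fill 18/36): 13 voxels remain

remaining voxels: 13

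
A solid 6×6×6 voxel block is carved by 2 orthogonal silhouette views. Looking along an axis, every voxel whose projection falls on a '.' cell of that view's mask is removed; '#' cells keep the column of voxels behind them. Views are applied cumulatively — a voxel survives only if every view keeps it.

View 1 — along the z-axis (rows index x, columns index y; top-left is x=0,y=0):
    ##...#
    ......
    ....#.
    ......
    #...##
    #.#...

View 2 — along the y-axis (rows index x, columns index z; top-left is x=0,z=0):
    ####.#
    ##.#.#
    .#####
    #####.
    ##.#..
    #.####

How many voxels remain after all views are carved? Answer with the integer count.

before carving: 216 voxels (6×6×6)
carve view 1 (along z, XY-mask fill 9/36): 54 voxels remain
carve view 2 (along y, XZ-mask fill 27/36): 39 voxels remain

39 voxels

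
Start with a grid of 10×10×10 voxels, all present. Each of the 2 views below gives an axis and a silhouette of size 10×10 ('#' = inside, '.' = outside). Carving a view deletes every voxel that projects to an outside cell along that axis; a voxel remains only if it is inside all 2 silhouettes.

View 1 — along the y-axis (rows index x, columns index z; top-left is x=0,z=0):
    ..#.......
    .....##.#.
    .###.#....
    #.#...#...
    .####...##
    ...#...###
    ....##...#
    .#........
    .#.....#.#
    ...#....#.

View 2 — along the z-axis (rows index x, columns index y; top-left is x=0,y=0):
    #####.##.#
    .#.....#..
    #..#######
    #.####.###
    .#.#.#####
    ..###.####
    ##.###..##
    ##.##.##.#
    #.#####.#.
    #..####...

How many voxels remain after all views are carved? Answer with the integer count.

initial block: 10^3 = 1000
carve view 1 (along y, XZ-mask fill 30/100): 300 voxels remain
carve view 2 (along z, XY-mask fill 66/100): 199 voxels remain

|visual hull| = 199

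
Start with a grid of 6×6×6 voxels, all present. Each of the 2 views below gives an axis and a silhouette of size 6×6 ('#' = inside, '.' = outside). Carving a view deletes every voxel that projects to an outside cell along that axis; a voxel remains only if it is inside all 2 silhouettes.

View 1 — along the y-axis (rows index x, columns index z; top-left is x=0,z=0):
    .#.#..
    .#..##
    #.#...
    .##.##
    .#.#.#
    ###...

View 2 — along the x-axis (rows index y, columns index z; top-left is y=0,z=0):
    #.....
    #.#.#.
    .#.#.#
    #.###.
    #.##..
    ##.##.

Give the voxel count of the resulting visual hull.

before carving: 216 voxels (6×6×6)
V1 y: intersect with XZ mask (17 set) -- 102 left
V2 x: intersect with YZ mask (18 set) -- 46 left

voxel count = 46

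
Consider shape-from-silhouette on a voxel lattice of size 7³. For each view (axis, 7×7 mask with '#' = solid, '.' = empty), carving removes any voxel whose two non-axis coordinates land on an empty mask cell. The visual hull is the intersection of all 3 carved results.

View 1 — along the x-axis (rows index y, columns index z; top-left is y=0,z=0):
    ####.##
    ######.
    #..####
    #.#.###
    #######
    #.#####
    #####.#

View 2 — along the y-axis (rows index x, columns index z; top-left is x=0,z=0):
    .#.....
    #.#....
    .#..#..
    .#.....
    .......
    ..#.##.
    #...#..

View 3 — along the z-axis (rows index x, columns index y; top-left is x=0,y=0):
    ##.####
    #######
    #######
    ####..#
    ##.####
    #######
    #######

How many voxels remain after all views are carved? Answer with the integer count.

voxel count = 61

start: 7×7×7 = 343 voxels
V1 x: intersect with YZ mask (41 set) -- 287 left
V2 y: intersect with XZ mask (11 set) -- 62 left
V3 z: intersect with XY mask (45 set) -- 61 left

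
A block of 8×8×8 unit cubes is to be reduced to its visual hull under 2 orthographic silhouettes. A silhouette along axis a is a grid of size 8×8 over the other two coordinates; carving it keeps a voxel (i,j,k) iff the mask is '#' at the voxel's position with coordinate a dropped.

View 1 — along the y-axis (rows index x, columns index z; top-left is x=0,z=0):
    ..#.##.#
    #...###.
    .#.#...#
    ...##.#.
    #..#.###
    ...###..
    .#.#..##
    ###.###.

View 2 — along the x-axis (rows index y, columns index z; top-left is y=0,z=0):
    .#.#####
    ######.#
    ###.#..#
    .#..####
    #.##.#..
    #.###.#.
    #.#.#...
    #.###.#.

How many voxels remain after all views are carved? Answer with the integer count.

start: 8×8×8 = 512 voxels
[1] y-view keeps 32 columns → grid now 256
[2] x-view keeps 40 columns → grid now 158

|visual hull| = 158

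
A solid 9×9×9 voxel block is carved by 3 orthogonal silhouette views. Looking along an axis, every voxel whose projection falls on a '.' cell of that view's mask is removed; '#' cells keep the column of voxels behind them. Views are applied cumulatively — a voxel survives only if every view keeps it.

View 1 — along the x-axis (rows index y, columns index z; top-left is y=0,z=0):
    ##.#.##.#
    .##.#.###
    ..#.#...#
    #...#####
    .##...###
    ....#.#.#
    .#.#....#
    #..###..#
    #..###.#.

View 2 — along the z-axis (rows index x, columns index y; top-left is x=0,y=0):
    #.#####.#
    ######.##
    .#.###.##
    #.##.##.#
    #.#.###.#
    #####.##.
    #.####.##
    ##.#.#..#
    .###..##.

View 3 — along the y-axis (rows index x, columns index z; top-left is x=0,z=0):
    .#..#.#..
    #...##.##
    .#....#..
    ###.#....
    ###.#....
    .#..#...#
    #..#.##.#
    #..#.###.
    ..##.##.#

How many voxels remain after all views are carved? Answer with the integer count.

initial block: 9^3 = 729
carve view 1 (along x, YZ-mask fill 42/81): 378 voxels remain
carve view 2 (along z, XY-mask fill 57/81): 267 voxels remain
carve view 3 (along y, XZ-mask fill 36/81): 126 voxels remain

voxel count = 126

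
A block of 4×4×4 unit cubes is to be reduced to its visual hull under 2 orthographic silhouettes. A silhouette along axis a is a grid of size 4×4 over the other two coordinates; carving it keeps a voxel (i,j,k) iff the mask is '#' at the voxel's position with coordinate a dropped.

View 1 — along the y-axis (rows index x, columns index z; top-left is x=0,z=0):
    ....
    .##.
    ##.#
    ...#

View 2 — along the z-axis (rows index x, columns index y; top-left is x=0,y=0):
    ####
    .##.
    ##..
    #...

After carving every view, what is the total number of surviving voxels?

before carving: 64 voxels (4×4×4)
after view 1 [y-axis, 6 of 16 cells solid] → remaining = 24
after view 2 [z-axis, 9 of 16 cells solid] → remaining = 11

|visual hull| = 11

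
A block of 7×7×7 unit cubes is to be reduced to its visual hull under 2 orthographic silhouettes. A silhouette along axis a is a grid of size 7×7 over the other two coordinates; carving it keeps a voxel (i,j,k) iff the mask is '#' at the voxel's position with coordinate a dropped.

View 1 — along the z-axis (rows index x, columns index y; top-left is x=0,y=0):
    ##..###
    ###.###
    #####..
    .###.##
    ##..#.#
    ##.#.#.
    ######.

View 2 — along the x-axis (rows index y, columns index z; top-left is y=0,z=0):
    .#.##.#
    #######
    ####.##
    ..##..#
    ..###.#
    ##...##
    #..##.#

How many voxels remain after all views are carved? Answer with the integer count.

initial block: 7^3 = 343
after view 1 [z-axis, 35 of 49 cells solid] → remaining = 245
after view 2 [x-axis, 32 of 49 cells solid] → remaining = 165

voxel count = 165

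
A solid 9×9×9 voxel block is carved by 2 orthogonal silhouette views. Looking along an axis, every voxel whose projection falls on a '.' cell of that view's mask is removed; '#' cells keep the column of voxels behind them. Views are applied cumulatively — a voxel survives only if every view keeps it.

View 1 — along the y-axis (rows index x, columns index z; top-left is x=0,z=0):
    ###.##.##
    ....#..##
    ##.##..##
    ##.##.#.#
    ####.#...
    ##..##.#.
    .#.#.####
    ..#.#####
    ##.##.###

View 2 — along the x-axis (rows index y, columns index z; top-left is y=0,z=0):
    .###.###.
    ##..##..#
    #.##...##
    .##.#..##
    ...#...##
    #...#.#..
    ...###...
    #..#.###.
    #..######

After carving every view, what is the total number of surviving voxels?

voxel count = 243

start: 9×9×9 = 729 voxels
carve view 1 (along y, XZ-mask fill 51/81): 459 voxels remain
carve view 2 (along x, YZ-mask fill 42/81): 243 voxels remain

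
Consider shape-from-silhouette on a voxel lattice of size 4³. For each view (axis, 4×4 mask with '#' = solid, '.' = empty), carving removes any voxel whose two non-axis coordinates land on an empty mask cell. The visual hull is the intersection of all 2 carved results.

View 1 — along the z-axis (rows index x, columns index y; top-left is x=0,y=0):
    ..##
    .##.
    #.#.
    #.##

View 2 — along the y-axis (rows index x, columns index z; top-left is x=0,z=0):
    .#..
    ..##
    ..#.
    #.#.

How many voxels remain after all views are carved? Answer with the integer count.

|visual hull| = 14

before carving: 64 voxels (4×4×4)
after view 1 [z-axis, 9 of 16 cells solid] → remaining = 36
after view 2 [y-axis, 6 of 16 cells solid] → remaining = 14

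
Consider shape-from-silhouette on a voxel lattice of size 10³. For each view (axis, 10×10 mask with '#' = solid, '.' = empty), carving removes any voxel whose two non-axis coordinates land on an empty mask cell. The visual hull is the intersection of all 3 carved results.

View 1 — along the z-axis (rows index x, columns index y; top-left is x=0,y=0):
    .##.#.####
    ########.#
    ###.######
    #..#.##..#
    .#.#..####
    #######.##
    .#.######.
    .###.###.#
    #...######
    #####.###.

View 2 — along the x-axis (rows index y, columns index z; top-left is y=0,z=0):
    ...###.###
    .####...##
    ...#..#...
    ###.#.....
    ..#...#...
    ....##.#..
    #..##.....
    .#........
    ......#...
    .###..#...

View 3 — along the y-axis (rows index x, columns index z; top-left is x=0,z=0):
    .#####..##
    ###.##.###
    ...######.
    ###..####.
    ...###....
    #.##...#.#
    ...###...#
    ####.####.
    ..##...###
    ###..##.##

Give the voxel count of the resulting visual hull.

|visual hull| = 140

full grid |V| = 1000
[1] z-view keeps 74 columns → grid now 740
[2] x-view keeps 32 columns → grid now 236
[3] y-view keeps 60 columns → grid now 140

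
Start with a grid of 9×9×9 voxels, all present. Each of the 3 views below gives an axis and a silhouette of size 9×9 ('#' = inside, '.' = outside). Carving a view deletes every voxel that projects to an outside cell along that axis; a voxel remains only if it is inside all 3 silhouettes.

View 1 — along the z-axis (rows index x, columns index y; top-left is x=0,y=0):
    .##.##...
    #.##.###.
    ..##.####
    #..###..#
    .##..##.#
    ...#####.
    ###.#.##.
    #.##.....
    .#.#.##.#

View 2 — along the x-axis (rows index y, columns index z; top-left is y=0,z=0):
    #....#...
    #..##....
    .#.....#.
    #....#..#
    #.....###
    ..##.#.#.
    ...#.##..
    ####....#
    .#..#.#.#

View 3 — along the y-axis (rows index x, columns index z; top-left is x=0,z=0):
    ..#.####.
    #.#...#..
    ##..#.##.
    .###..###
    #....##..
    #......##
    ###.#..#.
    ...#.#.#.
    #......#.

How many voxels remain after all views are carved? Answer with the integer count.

voxel count = 62

initial block: 9^3 = 729
carve view 1 (along z, XY-mask fill 45/81): 405 voxels remain
carve view 2 (along x, YZ-mask fill 30/81): 148 voxels remain
carve view 3 (along y, XZ-mask fill 35/81): 62 voxels remain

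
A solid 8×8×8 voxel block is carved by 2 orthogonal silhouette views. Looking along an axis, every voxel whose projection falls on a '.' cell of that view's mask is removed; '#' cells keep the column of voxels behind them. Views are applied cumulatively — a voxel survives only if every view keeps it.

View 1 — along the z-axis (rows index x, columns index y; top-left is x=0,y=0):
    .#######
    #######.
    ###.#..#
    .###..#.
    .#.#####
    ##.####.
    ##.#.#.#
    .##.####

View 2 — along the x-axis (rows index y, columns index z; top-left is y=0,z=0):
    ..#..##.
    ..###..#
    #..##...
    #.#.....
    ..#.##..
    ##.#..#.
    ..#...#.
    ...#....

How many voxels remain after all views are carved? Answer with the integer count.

130 voxels

initial block: 8^3 = 512
after view 1 [z-axis, 46 of 64 cells solid] → remaining = 368
after view 2 [x-axis, 22 of 64 cells solid] → remaining = 130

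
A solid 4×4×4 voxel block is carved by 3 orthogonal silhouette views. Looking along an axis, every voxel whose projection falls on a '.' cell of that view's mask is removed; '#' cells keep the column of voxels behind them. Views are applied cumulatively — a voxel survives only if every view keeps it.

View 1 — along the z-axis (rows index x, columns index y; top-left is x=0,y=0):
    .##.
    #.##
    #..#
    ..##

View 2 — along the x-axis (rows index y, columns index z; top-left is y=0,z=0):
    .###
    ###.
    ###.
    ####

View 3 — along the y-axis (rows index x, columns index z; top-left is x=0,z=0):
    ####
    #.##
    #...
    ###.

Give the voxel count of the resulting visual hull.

full grid |V| = 64
carve view 1 (along z, XY-mask fill 9/16): 36 voxels remain
carve view 2 (along x, YZ-mask fill 13/16): 30 voxels remain
carve view 3 (along y, XZ-mask fill 11/16): 20 voxels remain

remaining voxels: 20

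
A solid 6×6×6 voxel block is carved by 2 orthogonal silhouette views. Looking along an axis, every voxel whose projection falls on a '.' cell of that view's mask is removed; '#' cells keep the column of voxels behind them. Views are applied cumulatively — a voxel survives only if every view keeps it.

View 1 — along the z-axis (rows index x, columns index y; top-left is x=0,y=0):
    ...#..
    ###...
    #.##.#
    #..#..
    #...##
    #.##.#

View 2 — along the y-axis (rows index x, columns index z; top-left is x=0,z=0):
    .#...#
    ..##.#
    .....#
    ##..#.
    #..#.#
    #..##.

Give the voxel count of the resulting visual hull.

full grid |V| = 216
after view 1 [z-axis, 17 of 36 cells solid] → remaining = 102
after view 2 [y-axis, 15 of 36 cells solid] → remaining = 42

remaining voxels: 42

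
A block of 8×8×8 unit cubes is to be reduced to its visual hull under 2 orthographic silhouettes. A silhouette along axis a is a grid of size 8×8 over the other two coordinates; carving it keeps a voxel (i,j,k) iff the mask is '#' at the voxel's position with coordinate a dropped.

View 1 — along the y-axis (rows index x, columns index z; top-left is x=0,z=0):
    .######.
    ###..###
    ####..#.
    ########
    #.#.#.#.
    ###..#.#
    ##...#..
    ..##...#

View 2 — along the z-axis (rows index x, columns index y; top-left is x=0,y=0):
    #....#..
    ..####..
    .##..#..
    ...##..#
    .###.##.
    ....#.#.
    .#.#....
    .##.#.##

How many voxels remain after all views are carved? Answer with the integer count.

initial block: 8^3 = 512
  1. axis=1 (XZ plane), |mask|=40  ⇒  voxels=320
  2. axis=2 (XY plane), |mask|=26  ⇒  voxels=126

voxel count = 126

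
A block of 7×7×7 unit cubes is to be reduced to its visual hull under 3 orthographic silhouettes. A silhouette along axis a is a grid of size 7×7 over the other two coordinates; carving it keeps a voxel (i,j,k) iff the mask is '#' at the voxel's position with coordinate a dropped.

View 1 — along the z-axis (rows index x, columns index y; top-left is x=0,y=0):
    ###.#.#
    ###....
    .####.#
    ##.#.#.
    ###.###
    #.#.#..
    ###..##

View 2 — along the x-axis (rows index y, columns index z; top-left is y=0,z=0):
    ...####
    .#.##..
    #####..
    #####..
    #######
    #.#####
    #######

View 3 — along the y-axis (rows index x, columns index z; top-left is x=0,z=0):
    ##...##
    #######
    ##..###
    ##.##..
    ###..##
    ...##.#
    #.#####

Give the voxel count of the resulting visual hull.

remaining voxels: 105

before carving: 343 voxels (7×7×7)
carve view 1 (along z, XY-mask fill 31/49): 217 voxels remain
carve view 2 (along x, YZ-mask fill 37/49): 156 voxels remain
carve view 3 (along y, XZ-mask fill 34/49): 105 voxels remain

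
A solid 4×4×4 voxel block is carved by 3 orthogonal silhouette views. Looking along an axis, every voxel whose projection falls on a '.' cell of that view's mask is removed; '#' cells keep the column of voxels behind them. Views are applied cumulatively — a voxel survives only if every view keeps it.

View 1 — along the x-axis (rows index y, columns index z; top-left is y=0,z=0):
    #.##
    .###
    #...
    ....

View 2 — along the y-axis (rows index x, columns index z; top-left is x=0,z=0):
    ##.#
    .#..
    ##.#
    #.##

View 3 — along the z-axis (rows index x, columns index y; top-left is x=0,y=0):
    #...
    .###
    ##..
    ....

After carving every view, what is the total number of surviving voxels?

voxel count = 7

full grid |V| = 64
step 1: project along x, AND mask (7/16) → |grid| = 28
step 2: project along y, AND mask (10/16) → |grid| = 17
step 3: project along z, AND mask (6/16) → |grid| = 7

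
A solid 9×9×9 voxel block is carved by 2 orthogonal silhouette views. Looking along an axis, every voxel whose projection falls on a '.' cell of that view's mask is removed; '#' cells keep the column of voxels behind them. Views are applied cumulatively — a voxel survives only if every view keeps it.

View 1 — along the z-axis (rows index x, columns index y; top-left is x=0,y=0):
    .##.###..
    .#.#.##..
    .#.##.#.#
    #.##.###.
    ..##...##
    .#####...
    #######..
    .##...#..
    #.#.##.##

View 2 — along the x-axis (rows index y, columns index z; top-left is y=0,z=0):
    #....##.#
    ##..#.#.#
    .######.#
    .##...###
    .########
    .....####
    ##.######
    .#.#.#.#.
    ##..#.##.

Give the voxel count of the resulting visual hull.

|visual hull| = 260

initial block: 9^3 = 729
[1] z-view keeps 45 columns → grid now 405
[2] x-view keeps 50 columns → grid now 260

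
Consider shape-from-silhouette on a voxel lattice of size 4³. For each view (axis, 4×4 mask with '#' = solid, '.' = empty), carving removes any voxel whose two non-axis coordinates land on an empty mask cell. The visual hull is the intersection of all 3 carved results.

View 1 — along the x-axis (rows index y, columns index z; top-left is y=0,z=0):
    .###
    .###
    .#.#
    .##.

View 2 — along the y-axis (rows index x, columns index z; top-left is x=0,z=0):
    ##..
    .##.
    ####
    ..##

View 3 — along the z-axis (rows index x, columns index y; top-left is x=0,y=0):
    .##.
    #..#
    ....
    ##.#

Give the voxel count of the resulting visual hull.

11 voxels

start: 4×4×4 = 64 voxels
step 1: project along x, AND mask (10/16) → |grid| = 40
step 2: project along y, AND mask (10/16) → |grid| = 27
step 3: project along z, AND mask (7/16) → |grid| = 11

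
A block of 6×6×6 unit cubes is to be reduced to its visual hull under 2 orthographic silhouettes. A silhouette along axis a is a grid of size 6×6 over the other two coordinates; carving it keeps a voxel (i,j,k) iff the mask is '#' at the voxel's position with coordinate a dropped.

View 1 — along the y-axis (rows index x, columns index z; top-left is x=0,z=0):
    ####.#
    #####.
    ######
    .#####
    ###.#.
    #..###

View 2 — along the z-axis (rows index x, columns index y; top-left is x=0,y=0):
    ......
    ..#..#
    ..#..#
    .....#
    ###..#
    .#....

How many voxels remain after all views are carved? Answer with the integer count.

voxel count = 47

full grid |V| = 216
carve view 1 (along y, XZ-mask fill 29/36): 174 voxels remain
carve view 2 (along z, XY-mask fill 10/36): 47 voxels remain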